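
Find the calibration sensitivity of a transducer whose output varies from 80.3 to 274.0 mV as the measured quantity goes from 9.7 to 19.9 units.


Sensitivity = (y2 - y1) / (x2 - x1).
S = (274.0 - 80.3) / (19.9 - 9.7)
S = 193.7 / 10.2
S = 18.9902 mV/unit

18.9902 mV/unit


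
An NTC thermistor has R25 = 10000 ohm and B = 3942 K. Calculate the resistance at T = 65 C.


NTC thermistor equation: Rt = R25 * exp(B * (1/T - 1/T25)).
T in Kelvin: 338.15 K, T25 = 298.15 K
1/T - 1/T25 = 1/338.15 - 1/298.15 = -0.00039675
B * (1/T - 1/T25) = 3942 * -0.00039675 = -1.564
Rt = 10000 * exp(-1.564) = 2093.0 ohm

2093.0 ohm


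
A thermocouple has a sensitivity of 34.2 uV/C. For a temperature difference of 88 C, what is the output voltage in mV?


The thermocouple output V = sensitivity * dT.
V = 34.2 uV/C * 88 C
V = 3009.6 uV
V = 3.01 mV

3.01 mV


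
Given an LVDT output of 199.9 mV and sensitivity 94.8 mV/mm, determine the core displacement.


Displacement = Vout / sensitivity.
d = 199.9 / 94.8
d = 2.109 mm

2.109 mm


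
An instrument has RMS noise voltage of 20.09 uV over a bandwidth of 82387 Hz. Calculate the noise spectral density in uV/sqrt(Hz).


Noise spectral density = Vrms / sqrt(BW).
NSD = 20.09 / sqrt(82387)
NSD = 20.09 / 287.0314
NSD = 0.07 uV/sqrt(Hz)

0.07 uV/sqrt(Hz)


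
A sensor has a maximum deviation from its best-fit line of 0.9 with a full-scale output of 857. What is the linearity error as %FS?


Linearity error = (max deviation / full scale) * 100%.
Linearity = (0.9 / 857) * 100
Linearity = 0.105 %FS

0.105 %FS


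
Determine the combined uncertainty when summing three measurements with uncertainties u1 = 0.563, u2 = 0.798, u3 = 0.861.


For a sum of independent quantities, uc = sqrt(u1^2 + u2^2 + u3^2).
uc = sqrt(0.563^2 + 0.798^2 + 0.861^2)
uc = sqrt(0.316969 + 0.636804 + 0.741321)
uc = 1.302

1.302


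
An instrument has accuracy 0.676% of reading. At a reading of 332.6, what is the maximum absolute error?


Absolute error = (accuracy% / 100) * reading.
Error = (0.676 / 100) * 332.6
Error = 0.00676 * 332.6
Error = 2.2484

2.2484


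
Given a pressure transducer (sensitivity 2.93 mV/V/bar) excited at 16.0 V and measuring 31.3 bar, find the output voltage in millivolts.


Output = sensitivity * Vex * P.
Vout = 2.93 * 16.0 * 31.3
Vout = 46.88 * 31.3
Vout = 1467.34 mV

1467.34 mV


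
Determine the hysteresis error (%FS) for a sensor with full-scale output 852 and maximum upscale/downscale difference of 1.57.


Hysteresis = (max difference / full scale) * 100%.
H = (1.57 / 852) * 100
H = 0.184 %FS

0.184 %FS


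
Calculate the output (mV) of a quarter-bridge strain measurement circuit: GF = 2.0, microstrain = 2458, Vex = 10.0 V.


Quarter bridge output: Vout = (GF * epsilon * Vex) / 4.
Vout = (2.0 * 2458e-6 * 10.0) / 4
Vout = 0.04916 / 4 V
Vout = 0.01229 V = 12.29 mV

12.29 mV


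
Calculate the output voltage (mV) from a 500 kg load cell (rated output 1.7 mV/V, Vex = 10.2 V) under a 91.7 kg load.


Vout = rated_output * Vex * (load / capacity).
Vout = 1.7 * 10.2 * (91.7 / 500)
Vout = 1.7 * 10.2 * 0.1834
Vout = 3.18 mV

3.18 mV


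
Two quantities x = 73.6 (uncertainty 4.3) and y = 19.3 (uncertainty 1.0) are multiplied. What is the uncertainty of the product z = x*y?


For a product z = x*y, the relative uncertainty is:
uz/z = sqrt((ux/x)^2 + (uy/y)^2)
Relative uncertainties: ux/x = 4.3/73.6 = 0.058424
uy/y = 1.0/19.3 = 0.051813
z = 73.6 * 19.3 = 1420.5
uz = 1420.5 * sqrt(0.058424^2 + 0.051813^2) = 110.925

110.925


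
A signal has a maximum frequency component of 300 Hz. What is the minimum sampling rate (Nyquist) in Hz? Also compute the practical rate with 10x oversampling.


By Nyquist theorem, fs_min = 2 * fmax.
fs_min = 2 * 300 = 600 Hz
Practical rate = 10 * fs_min = 10 * 600 = 6000 Hz

fs_min = 600 Hz, fs_practical = 6000 Hz


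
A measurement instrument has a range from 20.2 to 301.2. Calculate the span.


Span = upper range - lower range.
Span = 301.2 - (20.2)
Span = 281.0

281.0


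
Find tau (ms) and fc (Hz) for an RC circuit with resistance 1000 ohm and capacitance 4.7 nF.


Time constant: tau = R * C.
tau = 1000 * 4.70e-09 = 4.7e-06 s
tau = 0.0047 ms
Cutoff frequency: fc = 1 / (2*pi*R*C).
fc = 1 / (2*pi*4.7e-06) = 33862.75 Hz

tau = 0.0047 ms, fc = 33862.75 Hz


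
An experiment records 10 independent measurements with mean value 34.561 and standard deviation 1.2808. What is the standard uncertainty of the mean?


The standard uncertainty for Type A evaluation is u = s / sqrt(n).
u = 1.2808 / sqrt(10)
u = 1.2808 / 3.1623
u = 0.405

0.405


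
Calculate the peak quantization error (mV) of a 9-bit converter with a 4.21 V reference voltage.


The maximum quantization error is +/- LSB/2.
LSB = Vref / 2^n = 4.21 / 512 = 0.00822266 V
Max error = LSB / 2 = 0.00822266 / 2 = 0.00411133 V
Max error = 4.1113 mV

4.1113 mV


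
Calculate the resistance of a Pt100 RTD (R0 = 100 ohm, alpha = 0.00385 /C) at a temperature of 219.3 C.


The RTD equation: Rt = R0 * (1 + alpha * T).
Rt = 100 * (1 + 0.00385 * 219.3)
Rt = 100 * (1 + 0.844305)
Rt = 100 * 1.844305
Rt = 184.43 ohm

184.43 ohm


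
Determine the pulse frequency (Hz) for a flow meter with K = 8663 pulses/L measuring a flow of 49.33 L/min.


Frequency = K * Q / 60 (converting L/min to L/s).
f = 8663 * 49.33 / 60
f = 427345.79 / 60
f = 7122.43 Hz

7122.43 Hz


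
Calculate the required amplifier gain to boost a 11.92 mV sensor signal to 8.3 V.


Gain = Vout / Vin (converting to same units).
G = 8.3 V / 11.92 mV
G = 8300.0 mV / 11.92 mV
G = 696.31

696.31


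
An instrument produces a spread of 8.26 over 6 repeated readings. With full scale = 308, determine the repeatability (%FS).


Repeatability = (spread / full scale) * 100%.
R = (8.26 / 308) * 100
R = 2.682 %FS

2.682 %FS


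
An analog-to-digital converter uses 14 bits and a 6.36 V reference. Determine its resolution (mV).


The resolution (LSB) of an ADC is Vref / 2^n.
LSB = 6.36 / 2^14
LSB = 6.36 / 16384
LSB = 0.00038818 V = 0.38818359 mV

0.38818359 mV


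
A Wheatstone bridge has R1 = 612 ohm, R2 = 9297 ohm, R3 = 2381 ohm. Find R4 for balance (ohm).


At balance: R1*R4 = R2*R3, so R4 = R2*R3/R1.
R4 = 9297 * 2381 / 612
R4 = 22136157 / 612
R4 = 36170.19 ohm

36170.19 ohm


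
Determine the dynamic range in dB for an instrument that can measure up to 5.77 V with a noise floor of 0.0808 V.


Dynamic range = 20 * log10(Vmax / Vnoise).
DR = 20 * log10(5.77 / 0.0808)
DR = 20 * log10(71.41)
DR = 37.08 dB

37.08 dB


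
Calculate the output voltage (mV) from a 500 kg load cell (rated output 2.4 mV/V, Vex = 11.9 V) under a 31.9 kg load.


Vout = rated_output * Vex * (load / capacity).
Vout = 2.4 * 11.9 * (31.9 / 500)
Vout = 2.4 * 11.9 * 0.0638
Vout = 1.822 mV

1.822 mV


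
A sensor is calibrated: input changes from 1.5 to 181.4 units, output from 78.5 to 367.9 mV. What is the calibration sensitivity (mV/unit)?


Sensitivity = (y2 - y1) / (x2 - x1).
S = (367.9 - 78.5) / (181.4 - 1.5)
S = 289.4 / 179.9
S = 1.6087 mV/unit

1.6087 mV/unit


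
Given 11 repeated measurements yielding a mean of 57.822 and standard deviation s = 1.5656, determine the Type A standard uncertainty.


The standard uncertainty for Type A evaluation is u = s / sqrt(n).
u = 1.5656 / sqrt(11)
u = 1.5656 / 3.3166
u = 0.472

0.472


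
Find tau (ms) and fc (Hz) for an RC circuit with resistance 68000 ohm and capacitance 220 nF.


Time constant: tau = R * C.
tau = 68000 * 2.20e-07 = 0.01496 s
tau = 14.96 ms
Cutoff frequency: fc = 1 / (2*pi*R*C).
fc = 1 / (2*pi*0.01496) = 10.64 Hz

tau = 14.96 ms, fc = 10.64 Hz


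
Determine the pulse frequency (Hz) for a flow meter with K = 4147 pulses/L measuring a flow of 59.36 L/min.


Frequency = K * Q / 60 (converting L/min to L/s).
f = 4147 * 59.36 / 60
f = 246165.92 / 60
f = 4102.77 Hz

4102.77 Hz


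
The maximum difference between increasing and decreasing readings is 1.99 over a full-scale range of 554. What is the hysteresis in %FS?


Hysteresis = (max difference / full scale) * 100%.
H = (1.99 / 554) * 100
H = 0.359 %FS

0.359 %FS


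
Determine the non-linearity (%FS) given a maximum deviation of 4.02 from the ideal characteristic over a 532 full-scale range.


Linearity error = (max deviation / full scale) * 100%.
Linearity = (4.02 / 532) * 100
Linearity = 0.756 %FS

0.756 %FS


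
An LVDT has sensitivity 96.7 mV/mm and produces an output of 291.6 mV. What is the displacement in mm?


Displacement = Vout / sensitivity.
d = 291.6 / 96.7
d = 3.016 mm

3.016 mm


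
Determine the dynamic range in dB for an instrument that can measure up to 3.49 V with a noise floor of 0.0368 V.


Dynamic range = 20 * log10(Vmax / Vnoise).
DR = 20 * log10(3.49 / 0.0368)
DR = 20 * log10(94.84)
DR = 39.54 dB

39.54 dB


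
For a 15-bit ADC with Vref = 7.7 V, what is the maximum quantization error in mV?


The maximum quantization error is +/- LSB/2.
LSB = Vref / 2^n = 7.7 / 32768 = 0.00023499 V
Max error = LSB / 2 = 0.00023499 / 2 = 0.00011749 V
Max error = 0.1175 mV

0.1175 mV


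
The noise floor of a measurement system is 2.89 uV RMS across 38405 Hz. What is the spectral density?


Noise spectral density = Vrms / sqrt(BW).
NSD = 2.89 / sqrt(38405)
NSD = 2.89 / 195.9719
NSD = 0.0147 uV/sqrt(Hz)

0.0147 uV/sqrt(Hz)


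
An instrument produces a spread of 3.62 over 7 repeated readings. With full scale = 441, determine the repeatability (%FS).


Repeatability = (spread / full scale) * 100%.
R = (3.62 / 441) * 100
R = 0.821 %FS

0.821 %FS


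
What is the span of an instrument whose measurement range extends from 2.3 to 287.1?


Span = upper range - lower range.
Span = 287.1 - (2.3)
Span = 284.8

284.8


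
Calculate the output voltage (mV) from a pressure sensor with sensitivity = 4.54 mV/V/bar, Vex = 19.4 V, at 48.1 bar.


Output = sensitivity * Vex * P.
Vout = 4.54 * 19.4 * 48.1
Vout = 88.076 * 48.1
Vout = 4236.46 mV

4236.46 mV


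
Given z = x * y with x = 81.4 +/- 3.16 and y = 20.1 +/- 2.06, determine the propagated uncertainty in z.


For a product z = x*y, the relative uncertainty is:
uz/z = sqrt((ux/x)^2 + (uy/y)^2)
Relative uncertainties: ux/x = 3.16/81.4 = 0.038821
uy/y = 2.06/20.1 = 0.102488
z = 81.4 * 20.1 = 1636.1
uz = 1636.1 * sqrt(0.038821^2 + 0.102488^2) = 179.31

179.31


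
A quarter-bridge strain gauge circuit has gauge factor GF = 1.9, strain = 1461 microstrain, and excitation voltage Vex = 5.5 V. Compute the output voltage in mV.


Quarter bridge output: Vout = (GF * epsilon * Vex) / 4.
Vout = (1.9 * 1461e-6 * 5.5) / 4
Vout = 0.01526745 / 4 V
Vout = 0.00381686 V = 3.8169 mV

3.8169 mV


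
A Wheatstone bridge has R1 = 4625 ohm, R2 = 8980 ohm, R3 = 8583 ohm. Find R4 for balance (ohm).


At balance: R1*R4 = R2*R3, so R4 = R2*R3/R1.
R4 = 8980 * 8583 / 4625
R4 = 77075340 / 4625
R4 = 16664.94 ohm

16664.94 ohm


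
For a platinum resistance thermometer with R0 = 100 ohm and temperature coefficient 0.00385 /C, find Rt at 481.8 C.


The RTD equation: Rt = R0 * (1 + alpha * T).
Rt = 100 * (1 + 0.00385 * 481.8)
Rt = 100 * (1 + 1.85493)
Rt = 100 * 2.85493
Rt = 285.493 ohm

285.493 ohm


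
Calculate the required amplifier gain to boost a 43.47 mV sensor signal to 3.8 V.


Gain = Vout / Vin (converting to same units).
G = 3.8 V / 43.47 mV
G = 3800.0 mV / 43.47 mV
G = 87.42

87.42


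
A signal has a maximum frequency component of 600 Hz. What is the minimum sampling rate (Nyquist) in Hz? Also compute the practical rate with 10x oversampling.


By Nyquist theorem, fs_min = 2 * fmax.
fs_min = 2 * 600 = 1200 Hz
Practical rate = 10 * fs_min = 10 * 1200 = 12000 Hz

fs_min = 1200 Hz, fs_practical = 12000 Hz


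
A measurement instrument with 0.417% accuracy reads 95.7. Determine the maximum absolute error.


Absolute error = (accuracy% / 100) * reading.
Error = (0.417 / 100) * 95.7
Error = 0.00417 * 95.7
Error = 0.3991

0.3991


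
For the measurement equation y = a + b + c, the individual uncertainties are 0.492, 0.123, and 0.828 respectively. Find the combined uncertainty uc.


For a sum of independent quantities, uc = sqrt(u1^2 + u2^2 + u3^2).
uc = sqrt(0.492^2 + 0.123^2 + 0.828^2)
uc = sqrt(0.242064 + 0.015129 + 0.685584)
uc = 0.971

0.971


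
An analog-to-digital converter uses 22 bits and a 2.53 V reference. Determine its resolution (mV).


The resolution (LSB) of an ADC is Vref / 2^n.
LSB = 2.53 / 2^22
LSB = 2.53 / 4194304
LSB = 6e-07 V = 0.0006032 mV

0.0006032 mV


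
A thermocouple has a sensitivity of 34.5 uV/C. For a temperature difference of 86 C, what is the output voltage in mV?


The thermocouple output V = sensitivity * dT.
V = 34.5 uV/C * 86 C
V = 2967.0 uV
V = 2.967 mV

2.967 mV


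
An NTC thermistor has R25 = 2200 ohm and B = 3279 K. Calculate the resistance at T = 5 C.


NTC thermistor equation: Rt = R25 * exp(B * (1/T - 1/T25)).
T in Kelvin: 278.15 K, T25 = 298.15 K
1/T - 1/T25 = 1/278.15 - 1/298.15 = 0.00024117
B * (1/T - 1/T25) = 3279 * 0.00024117 = 0.7908
Rt = 2200 * exp(0.7908) = 4851.3 ohm

4851.3 ohm


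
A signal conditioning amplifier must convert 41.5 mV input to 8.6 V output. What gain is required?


Gain = Vout / Vin (converting to same units).
G = 8.6 V / 41.5 mV
G = 8600.0 mV / 41.5 mV
G = 207.23

207.23


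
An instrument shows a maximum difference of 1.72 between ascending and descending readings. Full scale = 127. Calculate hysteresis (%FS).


Hysteresis = (max difference / full scale) * 100%.
H = (1.72 / 127) * 100
H = 1.354 %FS

1.354 %FS


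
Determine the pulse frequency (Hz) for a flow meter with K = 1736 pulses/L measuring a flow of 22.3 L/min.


Frequency = K * Q / 60 (converting L/min to L/s).
f = 1736 * 22.3 / 60
f = 38712.8 / 60
f = 645.21 Hz

645.21 Hz


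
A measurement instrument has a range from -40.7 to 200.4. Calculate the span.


Span = upper range - lower range.
Span = 200.4 - (-40.7)
Span = 241.1

241.1


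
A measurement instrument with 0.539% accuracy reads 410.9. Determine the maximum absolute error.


Absolute error = (accuracy% / 100) * reading.
Error = (0.539 / 100) * 410.9
Error = 0.00539 * 410.9
Error = 2.2148

2.2148


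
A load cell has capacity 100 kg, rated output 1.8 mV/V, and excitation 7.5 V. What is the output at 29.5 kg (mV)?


Vout = rated_output * Vex * (load / capacity).
Vout = 1.8 * 7.5 * (29.5 / 100)
Vout = 1.8 * 7.5 * 0.295
Vout = 3.982 mV

3.982 mV


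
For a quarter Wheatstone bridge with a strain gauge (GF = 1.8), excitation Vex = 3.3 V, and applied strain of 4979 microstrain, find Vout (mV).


Quarter bridge output: Vout = (GF * epsilon * Vex) / 4.
Vout = (1.8 * 4979e-6 * 3.3) / 4
Vout = 0.02957526 / 4 V
Vout = 0.00739381 V = 7.3938 mV

7.3938 mV


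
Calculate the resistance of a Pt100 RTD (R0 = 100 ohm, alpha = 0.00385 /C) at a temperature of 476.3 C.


The RTD equation: Rt = R0 * (1 + alpha * T).
Rt = 100 * (1 + 0.00385 * 476.3)
Rt = 100 * (1 + 1.833755)
Rt = 100 * 2.833755
Rt = 283.375 ohm

283.375 ohm


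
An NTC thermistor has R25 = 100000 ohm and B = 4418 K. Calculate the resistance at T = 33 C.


NTC thermistor equation: Rt = R25 * exp(B * (1/T - 1/T25)).
T in Kelvin: 306.15 K, T25 = 298.15 K
1/T - 1/T25 = 1/306.15 - 1/298.15 = -8.764e-05
B * (1/T - 1/T25) = 4418 * -8.764e-05 = -0.3872
Rt = 100000 * exp(-0.3872) = 67894.8 ohm

67894.8 ohm


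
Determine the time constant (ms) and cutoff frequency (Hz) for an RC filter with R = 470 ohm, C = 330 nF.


Time constant: tau = R * C.
tau = 470 * 3.30e-07 = 0.0001551 s
tau = 0.1551 ms
Cutoff frequency: fc = 1 / (2*pi*R*C).
fc = 1 / (2*pi*0.0001551) = 1026.14 Hz

tau = 0.1551 ms, fc = 1026.14 Hz


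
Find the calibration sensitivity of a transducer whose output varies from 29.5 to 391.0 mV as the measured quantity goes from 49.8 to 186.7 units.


Sensitivity = (y2 - y1) / (x2 - x1).
S = (391.0 - 29.5) / (186.7 - 49.8)
S = 361.5 / 136.9
S = 2.6406 mV/unit

2.6406 mV/unit


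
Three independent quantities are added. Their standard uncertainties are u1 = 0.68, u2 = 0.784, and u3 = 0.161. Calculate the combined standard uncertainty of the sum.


For a sum of independent quantities, uc = sqrt(u1^2 + u2^2 + u3^2).
uc = sqrt(0.68^2 + 0.784^2 + 0.161^2)
uc = sqrt(0.4624 + 0.614656 + 0.025921)
uc = 1.0502

1.0502


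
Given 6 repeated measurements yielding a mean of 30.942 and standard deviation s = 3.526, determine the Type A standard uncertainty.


The standard uncertainty for Type A evaluation is u = s / sqrt(n).
u = 3.526 / sqrt(6)
u = 3.526 / 2.4495
u = 1.4395

1.4395


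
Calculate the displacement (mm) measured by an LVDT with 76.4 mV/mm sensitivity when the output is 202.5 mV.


Displacement = Vout / sensitivity.
d = 202.5 / 76.4
d = 2.651 mm

2.651 mm


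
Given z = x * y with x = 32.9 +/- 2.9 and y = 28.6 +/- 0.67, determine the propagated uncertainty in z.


For a product z = x*y, the relative uncertainty is:
uz/z = sqrt((ux/x)^2 + (uy/y)^2)
Relative uncertainties: ux/x = 2.9/32.9 = 0.088146
uy/y = 0.67/28.6 = 0.023427
z = 32.9 * 28.6 = 940.9
uz = 940.9 * sqrt(0.088146^2 + 0.023427^2) = 85.819

85.819


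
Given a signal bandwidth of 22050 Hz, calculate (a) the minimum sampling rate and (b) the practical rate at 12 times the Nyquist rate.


By Nyquist theorem, fs_min = 2 * fmax.
fs_min = 2 * 22050 = 44100 Hz
Practical rate = 12 * fs_min = 12 * 44100 = 529200 Hz

fs_min = 44100 Hz, fs_practical = 529200 Hz


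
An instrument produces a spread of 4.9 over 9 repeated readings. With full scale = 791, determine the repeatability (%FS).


Repeatability = (spread / full scale) * 100%.
R = (4.9 / 791) * 100
R = 0.619 %FS

0.619 %FS


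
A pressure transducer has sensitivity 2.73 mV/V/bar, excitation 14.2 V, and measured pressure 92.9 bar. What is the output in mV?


Output = sensitivity * Vex * P.
Vout = 2.73 * 14.2 * 92.9
Vout = 38.766 * 92.9
Vout = 3601.36 mV

3601.36 mV


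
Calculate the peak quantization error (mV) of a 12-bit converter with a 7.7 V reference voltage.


The maximum quantization error is +/- LSB/2.
LSB = Vref / 2^n = 7.7 / 4096 = 0.00187988 V
Max error = LSB / 2 = 0.00187988 / 2 = 0.00093994 V
Max error = 0.9399 mV

0.9399 mV


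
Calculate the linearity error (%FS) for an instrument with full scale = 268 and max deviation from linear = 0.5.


Linearity error = (max deviation / full scale) * 100%.
Linearity = (0.5 / 268) * 100
Linearity = 0.187 %FS

0.187 %FS


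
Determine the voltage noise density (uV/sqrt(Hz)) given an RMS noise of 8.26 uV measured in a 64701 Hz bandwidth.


Noise spectral density = Vrms / sqrt(BW).
NSD = 8.26 / sqrt(64701)
NSD = 8.26 / 254.3639
NSD = 0.0325 uV/sqrt(Hz)

0.0325 uV/sqrt(Hz)


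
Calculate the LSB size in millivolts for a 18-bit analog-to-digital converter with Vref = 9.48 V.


The resolution (LSB) of an ADC is Vref / 2^n.
LSB = 9.48 / 2^18
LSB = 9.48 / 262144
LSB = 3.616e-05 V = 0.03616333 mV

0.03616333 mV


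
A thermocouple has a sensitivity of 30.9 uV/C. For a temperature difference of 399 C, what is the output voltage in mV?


The thermocouple output V = sensitivity * dT.
V = 30.9 uV/C * 399 C
V = 12329.1 uV
V = 12.329 mV

12.329 mV


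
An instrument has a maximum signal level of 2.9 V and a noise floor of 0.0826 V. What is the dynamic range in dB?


Dynamic range = 20 * log10(Vmax / Vnoise).
DR = 20 * log10(2.9 / 0.0826)
DR = 20 * log10(35.11)
DR = 30.91 dB

30.91 dB


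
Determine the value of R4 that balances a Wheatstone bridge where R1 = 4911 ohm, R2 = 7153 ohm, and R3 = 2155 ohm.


At balance: R1*R4 = R2*R3, so R4 = R2*R3/R1.
R4 = 7153 * 2155 / 4911
R4 = 15414715 / 4911
R4 = 3138.81 ohm

3138.81 ohm


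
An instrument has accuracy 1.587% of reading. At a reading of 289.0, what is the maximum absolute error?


Absolute error = (accuracy% / 100) * reading.
Error = (1.587 / 100) * 289.0
Error = 0.01587 * 289.0
Error = 4.5864

4.5864


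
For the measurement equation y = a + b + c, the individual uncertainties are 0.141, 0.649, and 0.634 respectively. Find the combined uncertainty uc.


For a sum of independent quantities, uc = sqrt(u1^2 + u2^2 + u3^2).
uc = sqrt(0.141^2 + 0.649^2 + 0.634^2)
uc = sqrt(0.019881 + 0.421201 + 0.401956)
uc = 0.9182

0.9182


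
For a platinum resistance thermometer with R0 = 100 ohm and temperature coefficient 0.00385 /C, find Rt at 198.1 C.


The RTD equation: Rt = R0 * (1 + alpha * T).
Rt = 100 * (1 + 0.00385 * 198.1)
Rt = 100 * (1 + 0.762685)
Rt = 100 * 1.762685
Rt = 176.269 ohm

176.269 ohm


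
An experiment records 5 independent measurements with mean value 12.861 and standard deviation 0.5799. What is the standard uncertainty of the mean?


The standard uncertainty for Type A evaluation is u = s / sqrt(n).
u = 0.5799 / sqrt(5)
u = 0.5799 / 2.2361
u = 0.2593

0.2593


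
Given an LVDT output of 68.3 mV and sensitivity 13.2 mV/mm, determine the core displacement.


Displacement = Vout / sensitivity.
d = 68.3 / 13.2
d = 5.174 mm

5.174 mm


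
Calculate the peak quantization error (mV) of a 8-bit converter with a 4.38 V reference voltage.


The maximum quantization error is +/- LSB/2.
LSB = Vref / 2^n = 4.38 / 256 = 0.01710937 V
Max error = LSB / 2 = 0.01710937 / 2 = 0.00855469 V
Max error = 8.5547 mV

8.5547 mV


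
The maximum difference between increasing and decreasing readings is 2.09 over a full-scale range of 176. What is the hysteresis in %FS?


Hysteresis = (max difference / full scale) * 100%.
H = (2.09 / 176) * 100
H = 1.187 %FS

1.187 %FS


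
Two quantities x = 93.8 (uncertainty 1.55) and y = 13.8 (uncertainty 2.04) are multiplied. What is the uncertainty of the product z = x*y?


For a product z = x*y, the relative uncertainty is:
uz/z = sqrt((ux/x)^2 + (uy/y)^2)
Relative uncertainties: ux/x = 1.55/93.8 = 0.016525
uy/y = 2.04/13.8 = 0.147826
z = 93.8 * 13.8 = 1294.4
uz = 1294.4 * sqrt(0.016525^2 + 0.147826^2) = 192.544

192.544


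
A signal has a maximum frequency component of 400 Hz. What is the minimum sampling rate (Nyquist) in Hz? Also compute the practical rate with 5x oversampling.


By Nyquist theorem, fs_min = 2 * fmax.
fs_min = 2 * 400 = 800 Hz
Practical rate = 5 * fs_min = 5 * 800 = 4000 Hz

fs_min = 800 Hz, fs_practical = 4000 Hz


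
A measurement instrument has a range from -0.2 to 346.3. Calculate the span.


Span = upper range - lower range.
Span = 346.3 - (-0.2)
Span = 346.5

346.5


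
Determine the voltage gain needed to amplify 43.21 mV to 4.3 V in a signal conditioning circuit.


Gain = Vout / Vin (converting to same units).
G = 4.3 V / 43.21 mV
G = 4300.0 mV / 43.21 mV
G = 99.51

99.51


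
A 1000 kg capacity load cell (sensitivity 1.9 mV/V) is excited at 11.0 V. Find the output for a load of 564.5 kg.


Vout = rated_output * Vex * (load / capacity).
Vout = 1.9 * 11.0 * (564.5 / 1000)
Vout = 1.9 * 11.0 * 0.5645
Vout = 11.798 mV

11.798 mV


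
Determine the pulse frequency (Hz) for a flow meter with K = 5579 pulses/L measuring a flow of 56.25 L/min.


Frequency = K * Q / 60 (converting L/min to L/s).
f = 5579 * 56.25 / 60
f = 313818.75 / 60
f = 5230.31 Hz

5230.31 Hz


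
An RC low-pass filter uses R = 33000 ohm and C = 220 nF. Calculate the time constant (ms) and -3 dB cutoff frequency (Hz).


Time constant: tau = R * C.
tau = 33000 * 2.20e-07 = 0.00726 s
tau = 7.26 ms
Cutoff frequency: fc = 1 / (2*pi*R*C).
fc = 1 / (2*pi*0.00726) = 21.92 Hz

tau = 7.26 ms, fc = 21.92 Hz


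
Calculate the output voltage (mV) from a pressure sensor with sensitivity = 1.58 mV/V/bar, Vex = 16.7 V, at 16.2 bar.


Output = sensitivity * Vex * P.
Vout = 1.58 * 16.7 * 16.2
Vout = 26.386 * 16.2
Vout = 427.45 mV

427.45 mV


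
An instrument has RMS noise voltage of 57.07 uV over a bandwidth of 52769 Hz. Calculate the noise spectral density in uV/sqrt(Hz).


Noise spectral density = Vrms / sqrt(BW).
NSD = 57.07 / sqrt(52769)
NSD = 57.07 / 229.715
NSD = 0.2484 uV/sqrt(Hz)

0.2484 uV/sqrt(Hz)


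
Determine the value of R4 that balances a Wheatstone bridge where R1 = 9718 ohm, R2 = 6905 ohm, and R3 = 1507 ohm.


At balance: R1*R4 = R2*R3, so R4 = R2*R3/R1.
R4 = 6905 * 1507 / 9718
R4 = 10405835 / 9718
R4 = 1070.78 ohm

1070.78 ohm


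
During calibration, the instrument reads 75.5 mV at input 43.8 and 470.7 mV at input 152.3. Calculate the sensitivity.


Sensitivity = (y2 - y1) / (x2 - x1).
S = (470.7 - 75.5) / (152.3 - 43.8)
S = 395.2 / 108.5
S = 3.6424 mV/unit

3.6424 mV/unit


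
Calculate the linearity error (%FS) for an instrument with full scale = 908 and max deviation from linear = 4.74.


Linearity error = (max deviation / full scale) * 100%.
Linearity = (4.74 / 908) * 100
Linearity = 0.522 %FS

0.522 %FS


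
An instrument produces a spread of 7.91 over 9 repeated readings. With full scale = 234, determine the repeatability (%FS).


Repeatability = (spread / full scale) * 100%.
R = (7.91 / 234) * 100
R = 3.38 %FS

3.38 %FS


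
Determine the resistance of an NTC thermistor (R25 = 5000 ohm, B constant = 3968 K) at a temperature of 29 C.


NTC thermistor equation: Rt = R25 * exp(B * (1/T - 1/T25)).
T in Kelvin: 302.15 K, T25 = 298.15 K
1/T - 1/T25 = 1/302.15 - 1/298.15 = -4.44e-05
B * (1/T - 1/T25) = 3968 * -4.44e-05 = -0.1762
Rt = 5000 * exp(-0.1762) = 4192.3 ohm

4192.3 ohm


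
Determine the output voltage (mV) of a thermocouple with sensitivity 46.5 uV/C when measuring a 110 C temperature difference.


The thermocouple output V = sensitivity * dT.
V = 46.5 uV/C * 110 C
V = 5115.0 uV
V = 5.115 mV

5.115 mV


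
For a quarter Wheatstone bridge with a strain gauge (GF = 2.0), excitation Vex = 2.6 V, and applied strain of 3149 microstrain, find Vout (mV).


Quarter bridge output: Vout = (GF * epsilon * Vex) / 4.
Vout = (2.0 * 3149e-6 * 2.6) / 4
Vout = 0.0163748 / 4 V
Vout = 0.0040937 V = 4.0937 mV

4.0937 mV


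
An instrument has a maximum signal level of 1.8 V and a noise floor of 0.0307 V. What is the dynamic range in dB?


Dynamic range = 20 * log10(Vmax / Vnoise).
DR = 20 * log10(1.8 / 0.0307)
DR = 20 * log10(58.63)
DR = 35.36 dB

35.36 dB


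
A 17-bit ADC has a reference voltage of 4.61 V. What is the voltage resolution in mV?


The resolution (LSB) of an ADC is Vref / 2^n.
LSB = 4.61 / 2^17
LSB = 4.61 / 131072
LSB = 3.517e-05 V = 0.03517151 mV

0.03517151 mV


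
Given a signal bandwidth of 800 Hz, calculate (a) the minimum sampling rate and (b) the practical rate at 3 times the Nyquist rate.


By Nyquist theorem, fs_min = 2 * fmax.
fs_min = 2 * 800 = 1600 Hz
Practical rate = 3 * fs_min = 3 * 1600 = 4800 Hz

fs_min = 1600 Hz, fs_practical = 4800 Hz


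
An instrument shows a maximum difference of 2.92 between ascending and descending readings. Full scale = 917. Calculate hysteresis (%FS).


Hysteresis = (max difference / full scale) * 100%.
H = (2.92 / 917) * 100
H = 0.318 %FS

0.318 %FS


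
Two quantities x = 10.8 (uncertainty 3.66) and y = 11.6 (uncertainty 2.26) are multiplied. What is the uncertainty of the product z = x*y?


For a product z = x*y, the relative uncertainty is:
uz/z = sqrt((ux/x)^2 + (uy/y)^2)
Relative uncertainties: ux/x = 3.66/10.8 = 0.338889
uy/y = 2.26/11.6 = 0.194828
z = 10.8 * 11.6 = 125.3
uz = 125.3 * sqrt(0.338889^2 + 0.194828^2) = 48.972

48.972


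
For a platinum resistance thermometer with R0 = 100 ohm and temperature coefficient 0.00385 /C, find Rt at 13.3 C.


The RTD equation: Rt = R0 * (1 + alpha * T).
Rt = 100 * (1 + 0.00385 * 13.3)
Rt = 100 * (1 + 0.051205)
Rt = 100 * 1.051205
Rt = 105.12 ohm

105.12 ohm


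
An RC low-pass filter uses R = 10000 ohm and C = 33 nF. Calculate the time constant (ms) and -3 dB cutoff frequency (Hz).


Time constant: tau = R * C.
tau = 10000 * 3.30e-08 = 0.00033 s
tau = 0.33 ms
Cutoff frequency: fc = 1 / (2*pi*R*C).
fc = 1 / (2*pi*0.00033) = 482.29 Hz

tau = 0.33 ms, fc = 482.29 Hz


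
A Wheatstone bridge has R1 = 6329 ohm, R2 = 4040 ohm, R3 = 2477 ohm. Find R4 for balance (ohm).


At balance: R1*R4 = R2*R3, so R4 = R2*R3/R1.
R4 = 4040 * 2477 / 6329
R4 = 10007080 / 6329
R4 = 1581.15 ohm

1581.15 ohm


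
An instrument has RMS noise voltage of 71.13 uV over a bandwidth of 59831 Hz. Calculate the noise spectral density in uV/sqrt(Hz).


Noise spectral density = Vrms / sqrt(BW).
NSD = 71.13 / sqrt(59831)
NSD = 71.13 / 244.6038
NSD = 0.2908 uV/sqrt(Hz)

0.2908 uV/sqrt(Hz)


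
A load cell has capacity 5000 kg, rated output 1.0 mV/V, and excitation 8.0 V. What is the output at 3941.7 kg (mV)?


Vout = rated_output * Vex * (load / capacity).
Vout = 1.0 * 8.0 * (3941.7 / 5000)
Vout = 1.0 * 8.0 * 0.78834
Vout = 6.307 mV

6.307 mV


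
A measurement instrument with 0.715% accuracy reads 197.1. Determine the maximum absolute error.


Absolute error = (accuracy% / 100) * reading.
Error = (0.715 / 100) * 197.1
Error = 0.00715 * 197.1
Error = 1.4093

1.4093


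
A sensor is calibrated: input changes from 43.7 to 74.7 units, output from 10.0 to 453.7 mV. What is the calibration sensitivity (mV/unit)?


Sensitivity = (y2 - y1) / (x2 - x1).
S = (453.7 - 10.0) / (74.7 - 43.7)
S = 443.7 / 31.0
S = 14.3129 mV/unit

14.3129 mV/unit


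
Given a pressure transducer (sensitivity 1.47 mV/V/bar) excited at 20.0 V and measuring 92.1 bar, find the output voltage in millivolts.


Output = sensitivity * Vex * P.
Vout = 1.47 * 20.0 * 92.1
Vout = 29.4 * 92.1
Vout = 2707.74 mV

2707.74 mV


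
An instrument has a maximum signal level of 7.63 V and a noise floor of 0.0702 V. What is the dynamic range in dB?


Dynamic range = 20 * log10(Vmax / Vnoise).
DR = 20 * log10(7.63 / 0.0702)
DR = 20 * log10(108.69)
DR = 40.72 dB

40.72 dB


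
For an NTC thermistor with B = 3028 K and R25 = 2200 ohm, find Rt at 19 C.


NTC thermistor equation: Rt = R25 * exp(B * (1/T - 1/T25)).
T in Kelvin: 292.15 K, T25 = 298.15 K
1/T - 1/T25 = 1/292.15 - 1/298.15 = 6.888e-05
B * (1/T - 1/T25) = 3028 * 6.888e-05 = 0.2086
Rt = 2200 * exp(0.2086) = 2710.2 ohm

2710.2 ohm


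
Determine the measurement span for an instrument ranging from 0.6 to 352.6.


Span = upper range - lower range.
Span = 352.6 - (0.6)
Span = 352.0

352.0


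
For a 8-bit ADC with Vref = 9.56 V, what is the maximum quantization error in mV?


The maximum quantization error is +/- LSB/2.
LSB = Vref / 2^n = 9.56 / 256 = 0.03734375 V
Max error = LSB / 2 = 0.03734375 / 2 = 0.01867188 V
Max error = 18.6719 mV

18.6719 mV


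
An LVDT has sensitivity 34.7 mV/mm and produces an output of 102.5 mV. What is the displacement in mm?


Displacement = Vout / sensitivity.
d = 102.5 / 34.7
d = 2.954 mm

2.954 mm


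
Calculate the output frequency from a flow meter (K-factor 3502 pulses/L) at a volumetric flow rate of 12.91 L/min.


Frequency = K * Q / 60 (converting L/min to L/s).
f = 3502 * 12.91 / 60
f = 45210.82 / 60
f = 753.51 Hz

753.51 Hz


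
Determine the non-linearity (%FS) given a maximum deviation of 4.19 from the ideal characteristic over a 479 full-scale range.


Linearity error = (max deviation / full scale) * 100%.
Linearity = (4.19 / 479) * 100
Linearity = 0.875 %FS

0.875 %FS


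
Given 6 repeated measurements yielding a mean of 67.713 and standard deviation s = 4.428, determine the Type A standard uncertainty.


The standard uncertainty for Type A evaluation is u = s / sqrt(n).
u = 4.428 / sqrt(6)
u = 4.428 / 2.4495
u = 1.8077

1.8077


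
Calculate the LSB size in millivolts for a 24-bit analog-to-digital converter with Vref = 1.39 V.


The resolution (LSB) of an ADC is Vref / 2^n.
LSB = 1.39 / 2^24
LSB = 1.39 / 16777216
LSB = 8e-08 V = 8.285e-05 mV

8.285e-05 mV


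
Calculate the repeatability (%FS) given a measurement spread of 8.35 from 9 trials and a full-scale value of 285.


Repeatability = (spread / full scale) * 100%.
R = (8.35 / 285) * 100
R = 2.93 %FS

2.93 %FS


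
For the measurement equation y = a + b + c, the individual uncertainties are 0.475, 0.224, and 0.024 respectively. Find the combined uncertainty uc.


For a sum of independent quantities, uc = sqrt(u1^2 + u2^2 + u3^2).
uc = sqrt(0.475^2 + 0.224^2 + 0.024^2)
uc = sqrt(0.225625 + 0.050176 + 0.000576)
uc = 0.5257

0.5257


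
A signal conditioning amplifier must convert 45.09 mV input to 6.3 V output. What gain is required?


Gain = Vout / Vin (converting to same units).
G = 6.3 V / 45.09 mV
G = 6300.0 mV / 45.09 mV
G = 139.72

139.72


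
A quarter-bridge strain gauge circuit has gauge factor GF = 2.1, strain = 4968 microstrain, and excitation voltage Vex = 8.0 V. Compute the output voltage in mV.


Quarter bridge output: Vout = (GF * epsilon * Vex) / 4.
Vout = (2.1 * 4968e-6 * 8.0) / 4
Vout = 0.0834624 / 4 V
Vout = 0.0208656 V = 20.8656 mV

20.8656 mV


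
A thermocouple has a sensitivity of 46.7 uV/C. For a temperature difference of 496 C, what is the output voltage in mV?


The thermocouple output V = sensitivity * dT.
V = 46.7 uV/C * 496 C
V = 23163.2 uV
V = 23.163 mV

23.163 mV


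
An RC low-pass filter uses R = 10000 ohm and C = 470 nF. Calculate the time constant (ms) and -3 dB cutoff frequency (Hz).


Time constant: tau = R * C.
tau = 10000 * 4.70e-07 = 0.0047 s
tau = 4.7 ms
Cutoff frequency: fc = 1 / (2*pi*R*C).
fc = 1 / (2*pi*0.0047) = 33.86 Hz

tau = 4.7 ms, fc = 33.86 Hz


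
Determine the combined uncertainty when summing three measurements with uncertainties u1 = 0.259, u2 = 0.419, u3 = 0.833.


For a sum of independent quantities, uc = sqrt(u1^2 + u2^2 + u3^2).
uc = sqrt(0.259^2 + 0.419^2 + 0.833^2)
uc = sqrt(0.067081 + 0.175561 + 0.693889)
uc = 0.9677

0.9677


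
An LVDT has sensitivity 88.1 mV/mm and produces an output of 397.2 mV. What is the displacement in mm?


Displacement = Vout / sensitivity.
d = 397.2 / 88.1
d = 4.509 mm

4.509 mm


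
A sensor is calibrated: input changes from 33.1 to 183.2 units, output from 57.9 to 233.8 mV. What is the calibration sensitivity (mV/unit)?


Sensitivity = (y2 - y1) / (x2 - x1).
S = (233.8 - 57.9) / (183.2 - 33.1)
S = 175.9 / 150.1
S = 1.1719 mV/unit

1.1719 mV/unit


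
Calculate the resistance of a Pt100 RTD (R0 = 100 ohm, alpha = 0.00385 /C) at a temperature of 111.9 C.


The RTD equation: Rt = R0 * (1 + alpha * T).
Rt = 100 * (1 + 0.00385 * 111.9)
Rt = 100 * (1 + 0.430815)
Rt = 100 * 1.430815
Rt = 143.082 ohm

143.082 ohm


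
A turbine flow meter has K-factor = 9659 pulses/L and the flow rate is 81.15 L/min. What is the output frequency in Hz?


Frequency = K * Q / 60 (converting L/min to L/s).
f = 9659 * 81.15 / 60
f = 783827.85 / 60
f = 13063.8 Hz

13063.8 Hz


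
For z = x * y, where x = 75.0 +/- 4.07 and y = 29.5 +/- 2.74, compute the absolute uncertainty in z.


For a product z = x*y, the relative uncertainty is:
uz/z = sqrt((ux/x)^2 + (uy/y)^2)
Relative uncertainties: ux/x = 4.07/75.0 = 0.054267
uy/y = 2.74/29.5 = 0.092881
z = 75.0 * 29.5 = 2212.5
uz = 2212.5 * sqrt(0.054267^2 + 0.092881^2) = 238.004

238.004


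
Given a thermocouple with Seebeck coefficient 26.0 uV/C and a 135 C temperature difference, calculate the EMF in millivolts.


The thermocouple output V = sensitivity * dT.
V = 26.0 uV/C * 135 C
V = 3510.0 uV
V = 3.51 mV

3.51 mV


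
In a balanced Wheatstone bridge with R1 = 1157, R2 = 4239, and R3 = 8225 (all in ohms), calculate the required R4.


At balance: R1*R4 = R2*R3, so R4 = R2*R3/R1.
R4 = 4239 * 8225 / 1157
R4 = 34865775 / 1157
R4 = 30134.64 ohm

30134.64 ohm


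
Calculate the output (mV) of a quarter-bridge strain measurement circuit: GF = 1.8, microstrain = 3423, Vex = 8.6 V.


Quarter bridge output: Vout = (GF * epsilon * Vex) / 4.
Vout = (1.8 * 3423e-6 * 8.6) / 4
Vout = 0.05298804 / 4 V
Vout = 0.01324701 V = 13.247 mV

13.247 mV


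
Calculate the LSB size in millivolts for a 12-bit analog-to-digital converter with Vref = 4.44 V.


The resolution (LSB) of an ADC is Vref / 2^n.
LSB = 4.44 / 2^12
LSB = 4.44 / 4096
LSB = 0.00108398 V = 1.08398438 mV

1.08398438 mV


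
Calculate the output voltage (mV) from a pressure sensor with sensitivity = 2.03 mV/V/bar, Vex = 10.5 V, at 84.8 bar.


Output = sensitivity * Vex * P.
Vout = 2.03 * 10.5 * 84.8
Vout = 21.315 * 84.8
Vout = 1807.51 mV

1807.51 mV


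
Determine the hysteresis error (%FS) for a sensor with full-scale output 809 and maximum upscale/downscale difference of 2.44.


Hysteresis = (max difference / full scale) * 100%.
H = (2.44 / 809) * 100
H = 0.302 %FS

0.302 %FS


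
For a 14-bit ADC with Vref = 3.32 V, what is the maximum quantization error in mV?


The maximum quantization error is +/- LSB/2.
LSB = Vref / 2^n = 3.32 / 16384 = 0.00020264 V
Max error = LSB / 2 = 0.00020264 / 2 = 0.00010132 V
Max error = 0.1013 mV

0.1013 mV


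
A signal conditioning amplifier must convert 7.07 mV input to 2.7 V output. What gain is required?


Gain = Vout / Vin (converting to same units).
G = 2.7 V / 7.07 mV
G = 2700.0 mV / 7.07 mV
G = 381.9

381.9


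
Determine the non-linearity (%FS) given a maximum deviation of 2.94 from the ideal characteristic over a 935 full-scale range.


Linearity error = (max deviation / full scale) * 100%.
Linearity = (2.94 / 935) * 100
Linearity = 0.314 %FS

0.314 %FS


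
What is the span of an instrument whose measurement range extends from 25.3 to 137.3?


Span = upper range - lower range.
Span = 137.3 - (25.3)
Span = 112.0

112.0


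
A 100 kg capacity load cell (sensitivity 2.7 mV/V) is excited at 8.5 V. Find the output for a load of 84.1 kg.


Vout = rated_output * Vex * (load / capacity).
Vout = 2.7 * 8.5 * (84.1 / 100)
Vout = 2.7 * 8.5 * 0.841
Vout = 19.301 mV

19.301 mV


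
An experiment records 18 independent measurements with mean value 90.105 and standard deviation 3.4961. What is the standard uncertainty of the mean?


The standard uncertainty for Type A evaluation is u = s / sqrt(n).
u = 3.4961 / sqrt(18)
u = 3.4961 / 4.2426
u = 0.824

0.824


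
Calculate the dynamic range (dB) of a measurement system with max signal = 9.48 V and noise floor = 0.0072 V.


Dynamic range = 20 * log10(Vmax / Vnoise).
DR = 20 * log10(9.48 / 0.0072)
DR = 20 * log10(1316.67)
DR = 62.39 dB

62.39 dB


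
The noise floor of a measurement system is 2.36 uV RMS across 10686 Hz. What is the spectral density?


Noise spectral density = Vrms / sqrt(BW).
NSD = 2.36 / sqrt(10686)
NSD = 2.36 / 103.3731
NSD = 0.0228 uV/sqrt(Hz)

0.0228 uV/sqrt(Hz)


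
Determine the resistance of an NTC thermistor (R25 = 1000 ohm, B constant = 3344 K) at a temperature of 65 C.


NTC thermistor equation: Rt = R25 * exp(B * (1/T - 1/T25)).
T in Kelvin: 338.15 K, T25 = 298.15 K
1/T - 1/T25 = 1/338.15 - 1/298.15 = -0.00039675
B * (1/T - 1/T25) = 3344 * -0.00039675 = -1.3267
Rt = 1000 * exp(-1.3267) = 265.3 ohm

265.3 ohm


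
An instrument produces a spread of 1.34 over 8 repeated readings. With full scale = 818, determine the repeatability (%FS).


Repeatability = (spread / full scale) * 100%.
R = (1.34 / 818) * 100
R = 0.164 %FS

0.164 %FS


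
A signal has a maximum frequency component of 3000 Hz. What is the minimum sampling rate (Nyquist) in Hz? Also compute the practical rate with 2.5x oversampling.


By Nyquist theorem, fs_min = 2 * fmax.
fs_min = 2 * 3000 = 6000 Hz
Practical rate = 2.5 * fs_min = 2.5 * 6000 = 15000 Hz

fs_min = 6000 Hz, fs_practical = 15000 Hz


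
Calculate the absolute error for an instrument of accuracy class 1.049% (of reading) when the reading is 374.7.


Absolute error = (accuracy% / 100) * reading.
Error = (1.049 / 100) * 374.7
Error = 0.01049 * 374.7
Error = 3.9306

3.9306


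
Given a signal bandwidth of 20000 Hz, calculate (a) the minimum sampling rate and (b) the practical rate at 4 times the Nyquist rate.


By Nyquist theorem, fs_min = 2 * fmax.
fs_min = 2 * 20000 = 40000 Hz
Practical rate = 4 * fs_min = 4 * 40000 = 160000 Hz

fs_min = 40000 Hz, fs_practical = 160000 Hz
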